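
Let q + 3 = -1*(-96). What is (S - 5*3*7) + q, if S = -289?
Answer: -301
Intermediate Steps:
q = 93 (q = -3 - 1*(-96) = -3 + 96 = 93)
(S - 5*3*7) + q = (-289 - 5*3*7) + 93 = (-289 - 15*7) + 93 = (-289 - 105) + 93 = -394 + 93 = -301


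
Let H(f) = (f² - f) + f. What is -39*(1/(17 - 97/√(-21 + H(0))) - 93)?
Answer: 56124783/15478 + 3783*I*√21/15478 ≈ 3626.1 + 1.12*I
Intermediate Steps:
H(f) = f²
-39*(1/(17 - 97/√(-21 + H(0))) - 93) = -39*(1/(17 - 97/√(-21 + 0²)) - 93) = -39*(1/(17 - 97/√(-21 + 0)) - 93) = -39*(1/(17 - 97*(-I*√21/21)) - 93) = -39*(1/(17 - (-97)*I*√21/21) - 93) = -39*(1/(17 + 97*I*√21/21) - 93) = -39*(-93 + 1/(17 + 97*I*√21/21)) = 3627 - 39/(17 + 97*I*√21/21)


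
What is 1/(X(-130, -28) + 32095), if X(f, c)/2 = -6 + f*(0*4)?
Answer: 1/32083 ≈ 3.1169e-5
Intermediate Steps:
X(f, c) = -12 (X(f, c) = 2*(-6 + f*(0*4)) = 2*(-6 + f*0) = 2*(-6 + 0) = 2*(-6) = -12)
1/(X(-130, -28) + 32095) = 1/(-12 + 32095) = 1/32083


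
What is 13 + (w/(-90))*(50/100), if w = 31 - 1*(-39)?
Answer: 227/18 ≈ 12.611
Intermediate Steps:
w = 70 (w = 31 + 39 = 70)
13 + (w/(-90))*(50/100) = 13 + (70/(-90))*(50/100) = 13 + (70*(-1/90))*(50*(1/100)) = 13 - 7/9*½ = 13 - 7/18 = 227/18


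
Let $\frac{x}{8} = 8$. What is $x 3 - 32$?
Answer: $160$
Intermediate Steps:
$x = 64$ ($x = 8 \cdot 8 = 64$)
$x 3 - 32 = 64 \cdot 3 - 32 = 192 - 32 = 160$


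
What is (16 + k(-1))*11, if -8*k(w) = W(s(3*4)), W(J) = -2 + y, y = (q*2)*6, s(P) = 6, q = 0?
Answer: 715/4 ≈ 178.75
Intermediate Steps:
y = 0 (y = (0*2)*6 = 0*6 = 0)
W(J) = -2 (W(J) = -2 + 0 = -2)
k(w) = ¼ (k(w) = -⅛*(-2) = ¼)
(16 + k(-1))*11 = (16 + ¼)*11 = (65/4)*11 = 715/4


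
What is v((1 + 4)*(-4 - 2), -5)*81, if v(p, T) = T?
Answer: -405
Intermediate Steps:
v((1 + 4)*(-4 - 2), -5)*81 = -5*81 = -405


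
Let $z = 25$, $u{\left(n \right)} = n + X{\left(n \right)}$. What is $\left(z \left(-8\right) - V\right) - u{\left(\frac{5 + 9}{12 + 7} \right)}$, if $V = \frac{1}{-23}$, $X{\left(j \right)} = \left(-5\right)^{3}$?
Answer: $- \frac{33078}{437} \approx -75.693$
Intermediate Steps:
$X{\left(j \right)} = -125$
$V = - \frac{1}{23} \approx -0.043478$
$u{\left(n \right)} = -125 + n$ ($u{\left(n \right)} = n - 125 = -125 + n$)
$\left(z \left(-8\right) - V\right) - u{\left(\frac{5 + 9}{12 + 7} \right)} = \left(25 \left(-8\right) - - \frac{1}{23}\right) - \left(-125 + \frac{5 + 9}{12 + 7}\right) = \left(-200 + \frac{1}{23}\right) - \left(-125 + \frac{14}{19}\right) = - \frac{4599}{23} - \left(-125 + 14 \cdot \frac{1}{19}\right) = - \frac{4599}{23} - \left(-125 + \frac{14}{19}\right) = - \frac{4599}{23} - - \frac{2361}{19} = - \frac{4599}{23} + \frac{2361}{19} = - \frac{33078}{437}$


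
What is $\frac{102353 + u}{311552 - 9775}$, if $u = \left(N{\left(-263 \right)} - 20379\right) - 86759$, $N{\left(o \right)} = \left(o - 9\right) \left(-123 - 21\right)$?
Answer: $\frac{34383}{301777} \approx 0.11394$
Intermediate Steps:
$N{\left(o \right)} = 1296 - 144 o$ ($N{\left(o \right)} = \left(-9 + o\right) \left(-144\right) = 1296 - 144 o$)
$u = -67970$ ($u = \left(\left(1296 - -37872\right) - 20379\right) - 86759 = \left(\left(1296 + 37872\right) - 20379\right) - 86759 = \left(39168 - 20379\right) - 86759 = 18789 - 86759 = -67970$)
$\frac{102353 + u}{311552 - 9775} = \frac{102353 - 67970}{311552 - 9775} = \frac{34383}{301777}$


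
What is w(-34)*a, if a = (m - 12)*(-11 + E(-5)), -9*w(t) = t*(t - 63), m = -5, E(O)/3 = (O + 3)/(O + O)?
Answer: -2915432/45 ≈ -64787.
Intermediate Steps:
E(O) = 3*(3 + O)/(2*O) (E(O) = 3*((O + 3)/(O + O)) = 3*((3 + O)/((2*O))) = 3*((3 + O)*(1/(2*O))) = 3*((3 + O)/(2*O)) = 3*(3 + O)/(2*O))
w(t) = -t*(-63 + t)/9 (w(t) = -t*(t - 63)/9 = -t*(-63 + t)/9)
a = 884/5 (a = (-5 - 12)*(-11 + (3/2)*(3 - 5)/(-5)) = -17*(-11 + (3/2)*(-⅕)*(-2)) = -17*(-11 + ⅗) = -17*(-52/5) = 884/5 ≈ 176.80)
w(-34)*a = ((⅑)*(-34)*(63 - 1*(-34)))*(884/5) = ((⅑)*(-34)*(63 + 34))*(884/5) = ((⅑)*(-34)*97)*(884/5) = -3298/9*884/5 = -2915432/45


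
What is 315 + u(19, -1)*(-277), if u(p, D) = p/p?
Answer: 38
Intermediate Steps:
u(p, D) = 1
315 + u(19, -1)*(-277) = 315 + 1*(-277) = 315 - 277 = 38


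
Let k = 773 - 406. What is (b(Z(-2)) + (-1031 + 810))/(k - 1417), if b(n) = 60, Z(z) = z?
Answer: 23/150 ≈ 0.15333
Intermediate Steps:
k = 367
(b(Z(-2)) + (-1031 + 810))/(k - 1417) = (60 + (-1031 + 810))/(367 - 1417) = (60 - 221)/(-1050) = -161*(-1/1050) = 23/150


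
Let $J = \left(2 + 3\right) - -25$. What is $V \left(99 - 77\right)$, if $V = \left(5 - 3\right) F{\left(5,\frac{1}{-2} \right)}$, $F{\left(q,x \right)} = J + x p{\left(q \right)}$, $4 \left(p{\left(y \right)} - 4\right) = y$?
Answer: $\frac{2409}{2} \approx 1204.5$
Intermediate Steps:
$p{\left(y \right)} = 4 + \frac{y}{4}$
$J = 30$ ($J = 5 + 25 = 30$)
$F{\left(q,x \right)} = 30 + x \left(4 + \frac{q}{4}\right)$
$V = \frac{219}{4}$ ($V = \left(5 - 3\right) \left(30 + \frac{16 + 5}{4 \left(-2\right)}\right) = 2 \left(30 + \frac{1}{4} \left(- \frac{1}{2}\right) 21\right) = 2 \left(30 - \frac{21}{8}\right) = 2 \cdot \frac{219}{8} = \frac{219}{4} \approx 54.75$)
$V \left(99 - 77\right) = \frac{219 \left(99 - 77\right)}{4} = \frac{219}{4} \cdot 22 = \frac{2409}{2}$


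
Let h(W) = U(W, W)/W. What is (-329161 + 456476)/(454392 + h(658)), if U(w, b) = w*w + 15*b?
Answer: 25463/91013 ≈ 0.27977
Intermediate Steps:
U(w, b) = w² + 15*b
h(W) = (W² + 15*W)/W
(-329161 + 456476)/(454392 + h(658)) = (-329161 + 456476)/(454392 + (15 + 658)) = 127315/(454392 + 673) = 127315/455065 = 127315*(1/455065) = 25463/91013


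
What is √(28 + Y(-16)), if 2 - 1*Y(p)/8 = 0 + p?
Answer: 2*√43 ≈ 13.115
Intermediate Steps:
Y(p) = 16 - 8*p (Y(p) = 16 - 8*(0 + p) = 16 - 8*p)
√(28 + Y(-16)) = √(28 + (16 - 8*(-16))) = √(28 + (16 + 128)) = √(28 + 144) = √172 = 2*√43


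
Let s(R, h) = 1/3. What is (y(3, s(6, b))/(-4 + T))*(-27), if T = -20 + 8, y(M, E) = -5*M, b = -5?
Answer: -405/16 ≈ -25.313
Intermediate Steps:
s(R, h) = ⅓
T = -12
(y(3, s(6, b))/(-4 + T))*(-27) = ((-5*3)/(-4 - 12))*(-27) = (-15/(-16))*(-27) = -1/16*(-15)*(-27) = (15/16)*(-27) = -405/16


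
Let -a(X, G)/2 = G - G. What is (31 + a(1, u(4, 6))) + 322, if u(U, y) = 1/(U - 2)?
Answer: 353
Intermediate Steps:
u(U, y) = 1/(-2 + U)
a(X, G) = 0 (a(X, G) = -2*(G - G) = -2*0 = 0)
(31 + a(1, u(4, 6))) + 322 = (31 + 0) + 322 = 31 + 322 = 353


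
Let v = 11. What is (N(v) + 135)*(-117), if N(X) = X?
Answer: -17082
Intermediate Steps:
(N(v) + 135)*(-117) = (11 + 135)*(-117) = 146*(-117) = -17082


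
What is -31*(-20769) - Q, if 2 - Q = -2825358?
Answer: -2181521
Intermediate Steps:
Q = 2825360 (Q = 2 - 1*(-2825358) = 2 + 2825358 = 2825360)
-31*(-20769) - Q = -31*(-20769) - 1*2825360 = 643839 - 2825360 = -2181521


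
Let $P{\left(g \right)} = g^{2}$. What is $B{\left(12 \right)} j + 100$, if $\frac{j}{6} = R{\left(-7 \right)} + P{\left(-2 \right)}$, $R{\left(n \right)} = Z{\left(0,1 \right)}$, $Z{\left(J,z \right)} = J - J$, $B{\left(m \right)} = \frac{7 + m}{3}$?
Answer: $252$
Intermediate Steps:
$B{\left(m \right)} = \frac{7}{3} + \frac{m}{3}$ ($B{\left(m \right)} = \left(7 + m\right) \frac{1}{3} = \frac{7}{3} + \frac{m}{3}$)
$Z{\left(J,z \right)} = 0$
$R{\left(n \right)} = 0$
$j = 24$ ($j = 6 \left(0 + \left(-2\right)^{2}\right) = 6 \left(0 + 4\right) = 6 \cdot 4 = 24$)
$B{\left(12 \right)} j + 100 = \left(\frac{7}{3} + \frac{1}{3} \cdot 12\right) 24 + 100 = \left(\frac{7}{3} + 4\right) 24 + 100 = \frac{19}{3} \cdot 24 + 100 = 152 + 100 = 252$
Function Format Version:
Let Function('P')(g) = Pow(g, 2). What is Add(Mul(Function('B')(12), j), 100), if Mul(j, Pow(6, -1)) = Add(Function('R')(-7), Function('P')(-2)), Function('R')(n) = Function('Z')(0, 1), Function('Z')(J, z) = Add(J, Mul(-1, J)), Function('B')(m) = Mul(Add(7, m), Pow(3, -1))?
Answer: 252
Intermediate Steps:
Function('B')(m) = Add(Rational(7, 3), Mul(Rational(1, 3), m)) (Function('B')(m) = Mul(Add(7, m), Rational(1, 3)) = Add(Rational(7, 3), Mul(Rational(1, 3), m)))
Function('Z')(J, z) = 0
Function('R')(n) = 0
j = 24 (j = Mul(6, Add(0, Pow(-2, 2))) = Mul(6, Add(0, 4)) = Mul(6, 4) = 24)
Add(Mul(Function('B')(12), j), 100) = Add(Mul(Add(Rational(7, 3), Mul(Rational(1, 3), 12)), 24), 100) = Add(Mul(Add(Rational(7, 3), 4), 24), 100) = Add(Mul(Rational(19, 3), 24), 100) = Add(152, 100) = 252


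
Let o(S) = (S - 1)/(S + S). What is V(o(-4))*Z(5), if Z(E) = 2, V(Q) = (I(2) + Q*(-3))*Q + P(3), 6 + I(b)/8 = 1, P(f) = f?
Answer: -1483/32 ≈ -46.344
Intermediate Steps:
I(b) = -40 (I(b) = -48 + 8*1 = -48 + 8 = -40)
o(S) = (-1 + S)/(2*S) (o(S) = (-1 + S)/((2*S)) = (-1 + S)*(1/(2*S)) = (-1 + S)/(2*S))
V(Q) = 3 + Q*(-40 - 3*Q) (V(Q) = (-40 + Q*(-3))*Q + 3 = (-40 - 3*Q)*Q + 3 = Q*(-40 - 3*Q) + 3 = 3 + Q*(-40 - 3*Q))
V(o(-4))*Z(5) = (3 - 20*(-1 - 4)/(-4) - 3*(-1 - 4)²/64)*2 = (3 - 20*(-1)*(-5)/4 - 3*((½)*(-¼)*(-5))²)*2 = (3 - 40*5/8 - 3*(5/8)²)*2 = (3 - 25 - 3*25/64)*2 = (3 - 25 - 75/64)*2 = -1483/64*2 = -1483/32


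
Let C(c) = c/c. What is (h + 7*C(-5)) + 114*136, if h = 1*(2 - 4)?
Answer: 15509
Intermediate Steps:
C(c) = 1
h = -2 (h = 1*(-2) = -2)
(h + 7*C(-5)) + 114*136 = (-2 + 7*1) + 114*136 = (-2 + 7) + 15504 = 5 + 15504 = 15509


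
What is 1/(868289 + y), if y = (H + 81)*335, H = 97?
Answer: 1/927919 ≈ 1.0777e-6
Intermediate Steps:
y = 59630 (y = (97 + 81)*335 = 178*335 = 59630)
1/(868289 + y) = 1/(868289 + 59630) = 1/927919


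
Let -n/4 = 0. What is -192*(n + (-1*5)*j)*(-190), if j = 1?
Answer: -182400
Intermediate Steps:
n = 0 (n = -4*0 = 0)
-192*(n + (-1*5)*j)*(-190) = -192*(0 - 1*5*1)*(-190) = -192*(0 - 5*1)*(-190) = -192*(0 - 5)*(-190) = -192*(-5)*(-190) = 960*(-190) = -182400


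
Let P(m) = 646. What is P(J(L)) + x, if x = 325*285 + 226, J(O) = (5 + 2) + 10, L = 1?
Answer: 93497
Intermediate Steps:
J(O) = 17 (J(O) = 7 + 10 = 17)
x = 92851 (x = 92625 + 226 = 92851)
P(J(L)) + x = 646 + 92851 = 93497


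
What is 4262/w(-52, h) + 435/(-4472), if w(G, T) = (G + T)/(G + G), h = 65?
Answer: -152477747/4472 ≈ -34096.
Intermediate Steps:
w(G, T) = (G + T)/(2*G) (w(G, T) = (G + T)/((2*G)) = (G + T)*(1/(2*G)) = (G + T)/(2*G))
4262/w(-52, h) + 435/(-4472) = 4262/(((1/2)*(-52 + 65)/(-52))) + 435/(-4472) = 4262/(((1/2)*(-1/52)*13)) + 435*(-1/4472) = 4262/(-1/8) - 435/4472 = 4262*(-8) - 435/4472 = -34096 - 435/4472 = -152477747/4472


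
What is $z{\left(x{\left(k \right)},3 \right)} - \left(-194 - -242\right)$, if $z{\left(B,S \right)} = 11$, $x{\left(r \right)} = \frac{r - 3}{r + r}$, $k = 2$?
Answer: $-37$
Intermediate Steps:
$x{\left(r \right)} = \frac{-3 + r}{2 r}$
$z{\left(x{\left(k \right)},3 \right)} - \left(-194 - -242\right) = 11 - \left(-194 - -242\right) = 11 - \left(-194 + 242\right) = 11 - 48 = -37$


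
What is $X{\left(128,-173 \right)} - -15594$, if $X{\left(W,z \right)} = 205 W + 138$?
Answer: $41972$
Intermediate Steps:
$X{\left(W,z \right)} = 138 + 205 W$
$X{\left(128,-173 \right)} - -15594 = \left(138 + 205 \cdot 128\right) - -15594 = \left(138 + 26240\right) + 15594 = 26378 + 15594 = 41972$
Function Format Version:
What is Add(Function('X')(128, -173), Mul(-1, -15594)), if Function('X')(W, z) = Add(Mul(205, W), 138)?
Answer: 41972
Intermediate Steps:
Function('X')(W, z) = Add(138, Mul(205, W))
Add(Function('X')(128, -173), Mul(-1, -15594)) = Add(Add(138, Mul(205, 128)), Mul(-1, -15594)) = Add(Add(138, 26240), 15594) = Add(26378, 15594) = 41972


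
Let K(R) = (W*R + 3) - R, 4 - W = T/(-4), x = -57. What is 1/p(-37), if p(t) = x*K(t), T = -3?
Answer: 4/18297 ≈ 0.00021862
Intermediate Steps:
W = 13/4 (W = 4 - (-3)/(-4) = 4 - (-1)*(-3)/4 = 4 - 1*¾ = 4 - ¾ = 13/4 ≈ 3.2500)
K(R) = 3 + 9*R/4 (K(R) = (13*R/4 + 3) - R = (3 + 13*R/4) - R = 3 + 9*R/4)
p(t) = -171 - 513*t/4 (p(t) = -57*(3 + 9*t/4) = -171 - 513*t/4)
1/p(-37) = 1/(-171 - 513/4*(-37)) = 1/(-171 + 18981/4) = 1/(18297/4) = 4/18297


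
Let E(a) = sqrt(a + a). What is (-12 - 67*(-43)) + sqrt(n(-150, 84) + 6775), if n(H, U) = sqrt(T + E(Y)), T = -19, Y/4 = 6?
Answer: 2869 + sqrt(6775 + I*sqrt(19 - 4*sqrt(3))) ≈ 2951.3 + 0.021106*I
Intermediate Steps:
Y = 24 (Y = 4*6 = 24)
E(a) = sqrt(2)*sqrt(a) (E(a) = sqrt(2*a) = sqrt(2)*sqrt(a))
n(H, U) = sqrt(-19 + 4*sqrt(3)) (n(H, U) = sqrt(-19 + sqrt(2)*sqrt(24)) = sqrt(-19 + sqrt(2)*(2*sqrt(6))) = sqrt(-19 + 4*sqrt(3)))
(-12 - 67*(-43)) + sqrt(n(-150, 84) + 6775) = (-12 - 67*(-43)) + sqrt(sqrt(-19 + 4*sqrt(3)) + 6775) = (-12 + 2881) + sqrt(6775 + sqrt(-19 + 4*sqrt(3))) = 2869 + sqrt(6775 + sqrt(-19 + 4*sqrt(3)))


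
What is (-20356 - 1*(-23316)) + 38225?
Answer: 41185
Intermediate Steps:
(-20356 - 1*(-23316)) + 38225 = (-20356 + 23316) + 38225 = 2960 + 38225 = 41185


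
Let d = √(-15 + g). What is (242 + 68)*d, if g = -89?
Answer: 620*I*√26 ≈ 3161.4*I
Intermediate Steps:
d = 2*I*√26 (d = √(-15 - 89) = √(-104) = 2*I*√26 ≈ 10.198*I)
(242 + 68)*d = (242 + 68)*(2*I*√26) = 310*(2*I*√26) = 620*I*√26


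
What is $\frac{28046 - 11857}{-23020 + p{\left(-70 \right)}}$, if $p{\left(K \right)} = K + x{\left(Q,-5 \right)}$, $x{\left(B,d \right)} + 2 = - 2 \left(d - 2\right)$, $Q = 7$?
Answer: $- \frac{16189}{23078} \approx -0.70149$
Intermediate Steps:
$x{\left(B,d \right)} = 2 - 2 d$ ($x{\left(B,d \right)} = -2 - 2 \left(d - 2\right) = -2 - 2 \left(-2 + d\right) = -2 - \left(-4 + 2 d\right) = 2 - 2 d$)
$p{\left(K \right)} = 12 + K$ ($p{\left(K \right)} = K + \left(2 - -10\right) = K + \left(2 + 10\right) = K + 12 = 12 + K$)
$\frac{28046 - 11857}{-23020 + p{\left(-70 \right)}} = \frac{28046 - 11857}{-23020 + \left(12 - 70\right)} = \frac{16189}{-23020 - 58} = \frac{16189}{-23078} = 16189 \left(- \frac{1}{23078}\right) = - \frac{16189}{23078}$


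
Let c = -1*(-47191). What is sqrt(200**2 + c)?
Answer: sqrt(87191) ≈ 295.28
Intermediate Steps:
c = 47191
sqrt(200**2 + c) = sqrt(200**2 + 47191) = sqrt(40000 + 47191) = sqrt(87191)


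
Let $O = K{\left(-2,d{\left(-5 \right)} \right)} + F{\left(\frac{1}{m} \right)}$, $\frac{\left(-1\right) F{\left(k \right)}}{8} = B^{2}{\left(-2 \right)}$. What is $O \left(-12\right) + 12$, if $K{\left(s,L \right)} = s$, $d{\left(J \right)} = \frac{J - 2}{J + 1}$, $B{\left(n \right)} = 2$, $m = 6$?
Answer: $420$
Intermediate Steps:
$F{\left(k \right)} = -32$ ($F{\left(k \right)} = - 8 \cdot 2^{2} = \left(-8\right) 4 = -32$)
$d{\left(J \right)} = \frac{-2 + J}{1 + J}$
$O = -34$ ($O = -2 - 32 = -34$)
$O \left(-12\right) + 12 = \left(-34\right) \left(-12\right) + 12 = 408 + 12 = 420$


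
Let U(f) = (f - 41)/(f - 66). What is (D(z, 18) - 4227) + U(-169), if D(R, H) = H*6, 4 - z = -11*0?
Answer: -193551/47 ≈ -4118.1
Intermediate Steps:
U(f) = (-41 + f)/(-66 + f)
z = 4 (z = 4 - (-11)*0 = 4 - 1*0 = 4 + 0 = 4)
D(R, H) = 6*H
(D(z, 18) - 4227) + U(-169) = (6*18 - 4227) + (-41 - 169)/(-66 - 169) = (108 - 4227) - 210/(-235) = -4119 - 1/235*(-210) = -4119 + 42/47 = -193551/47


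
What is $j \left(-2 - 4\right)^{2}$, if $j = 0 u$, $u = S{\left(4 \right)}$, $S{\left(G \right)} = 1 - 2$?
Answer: $0$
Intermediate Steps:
$S{\left(G \right)} = -1$
$u = -1$
$j = 0$ ($j = 0 \left(-1\right) = 0$)
$j \left(-2 - 4\right)^{2} = 0 \left(-2 - 4\right)^{2} = 0 \left(-6\right)^{2} = 0 \cdot 36 = 0$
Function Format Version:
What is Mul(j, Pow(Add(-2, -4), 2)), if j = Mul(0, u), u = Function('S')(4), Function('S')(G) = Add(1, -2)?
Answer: 0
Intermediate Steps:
Function('S')(G) = -1
u = -1
j = 0 (j = Mul(0, -1) = 0)
Mul(j, Pow(Add(-2, -4), 2)) = Mul(0, Pow(Add(-2, -4), 2)) = Mul(0, Pow(-6, 2)) = Mul(0, 36) = 0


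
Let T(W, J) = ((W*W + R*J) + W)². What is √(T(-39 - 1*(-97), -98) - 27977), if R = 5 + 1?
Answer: √8003579 ≈ 2829.1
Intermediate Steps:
R = 6
T(W, J) = (W + W² + 6*J)² (T(W, J) = ((W*W + 6*J) + W)² = ((W² + 6*J) + W)² = (W + W² + 6*J)²)
√(T(-39 - 1*(-97), -98) - 27977) = √(((-39 - 1*(-97)) + (-39 - 1*(-97))² + 6*(-98))² - 27977) = √(((-39 + 97) + (-39 + 97)² - 588)² - 27977) = √((58 + 58² - 588)² - 27977) = √((58 + 3364 - 588)² - 27977) = √(2834² - 27977) = √(8031556 - 27977) = √8003579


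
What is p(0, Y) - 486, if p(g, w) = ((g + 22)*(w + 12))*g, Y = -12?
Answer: -486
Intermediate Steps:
p(g, w) = g*(12 + w)*(22 + g) (p(g, w) = ((22 + g)*(12 + w))*g = ((12 + w)*(22 + g))*g = g*(12 + w)*(22 + g))
p(0, Y) - 486 = 0*(264 + 12*0 + 22*(-12) + 0*(-12)) - 486 = 0*(264 + 0 - 264 + 0) - 486 = 0*0 - 486 = 0 - 486 = -486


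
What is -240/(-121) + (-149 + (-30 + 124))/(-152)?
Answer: 43135/18392 ≈ 2.3453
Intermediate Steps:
-240/(-121) + (-149 + (-30 + 124))/(-152) = -240*(-1/121) + (-149 + 94)*(-1/152) = 240/121 - 55*(-1/152) = 240/121 + 55/152 = 43135/18392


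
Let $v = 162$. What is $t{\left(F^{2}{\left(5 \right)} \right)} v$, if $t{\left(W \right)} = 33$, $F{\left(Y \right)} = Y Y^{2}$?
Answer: $5346$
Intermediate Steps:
$F{\left(Y \right)} = Y^{3}$
$t{\left(F^{2}{\left(5 \right)} \right)} v = 33 \cdot 162 = 5346$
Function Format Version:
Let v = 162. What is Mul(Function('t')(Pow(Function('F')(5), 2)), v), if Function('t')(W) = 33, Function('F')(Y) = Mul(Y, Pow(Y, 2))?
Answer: 5346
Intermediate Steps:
Function('F')(Y) = Pow(Y, 3)
Mul(Function('t')(Pow(Function('F')(5), 2)), v) = Mul(33, 162) = 5346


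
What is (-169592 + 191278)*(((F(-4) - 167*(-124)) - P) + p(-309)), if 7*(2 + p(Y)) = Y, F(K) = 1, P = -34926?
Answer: 1205499956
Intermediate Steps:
p(Y) = -2 + Y/7
(-169592 + 191278)*(((F(-4) - 167*(-124)) - P) + p(-309)) = (-169592 + 191278)*(((1 - 167*(-124)) - 1*(-34926)) + (-2 + (⅐)*(-309))) = 21686*(((1 + 20708) + 34926) + (-2 - 309/7)) = 21686*((20709 + 34926) - 323/7) = 21686*(55635 - 323/7) = 21686*(389122/7) = 1205499956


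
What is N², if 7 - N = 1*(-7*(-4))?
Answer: 441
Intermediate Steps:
N = -21 (N = 7 - (-7*(-4)) = 7 - 28 = -21)
N² = (-21)² = 441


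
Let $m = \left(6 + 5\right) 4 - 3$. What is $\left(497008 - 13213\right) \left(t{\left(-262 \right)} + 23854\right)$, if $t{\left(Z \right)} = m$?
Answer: $11560281525$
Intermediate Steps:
$m = 41$ ($m = 11 \cdot 4 - 3 = 44 - 3 = 41$)
$t{\left(Z \right)} = 41$
$\left(497008 - 13213\right) \left(t{\left(-262 \right)} + 23854\right) = \left(497008 - 13213\right) \left(41 + 23854\right) = 483795 \cdot 23895 = 11560281525$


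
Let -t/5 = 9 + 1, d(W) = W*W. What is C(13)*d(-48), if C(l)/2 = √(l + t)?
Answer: 4608*I*√37 ≈ 28029.0*I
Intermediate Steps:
d(W) = W²
t = -50 (t = -5*(9 + 1) = -5*10 = -50)
C(l) = 2*√(-50 + l) (C(l) = 2*√(l - 50) = 2*√(-50 + l))
C(13)*d(-48) = (2*√(-50 + 13))*(-48)² = (2*√(-37))*2304 = (2*(I*√37))*2304 = (2*I*√37)*2304 = 4608*I*√37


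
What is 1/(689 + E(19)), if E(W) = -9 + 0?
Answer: 1/680 ≈ 0.0014706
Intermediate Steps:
E(W) = -9
1/(689 + E(19)) = 1/(689 - 9) = 1/680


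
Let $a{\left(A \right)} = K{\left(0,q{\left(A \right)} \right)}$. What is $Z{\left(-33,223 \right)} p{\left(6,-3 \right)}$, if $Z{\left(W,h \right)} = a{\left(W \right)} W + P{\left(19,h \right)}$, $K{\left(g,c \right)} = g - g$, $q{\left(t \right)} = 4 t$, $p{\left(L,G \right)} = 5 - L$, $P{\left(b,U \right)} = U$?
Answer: $-223$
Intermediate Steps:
$K{\left(g,c \right)} = 0$
$a{\left(A \right)} = 0$
$Z{\left(W,h \right)} = h$ ($Z{\left(W,h \right)} = 0 W + h = 0 + h = h$)
$Z{\left(-33,223 \right)} p{\left(6,-3 \right)} = 223 \left(5 - 6\right) = 223 \left(-1\right) = -223$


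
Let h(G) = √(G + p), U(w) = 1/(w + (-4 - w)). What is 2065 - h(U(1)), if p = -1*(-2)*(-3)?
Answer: 2065 - 5*I/2 ≈ 2065.0 - 2.5*I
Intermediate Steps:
p = -6 (p = 2*(-3) = -6)
U(w) = -¼ (U(w) = 1/(-4) = -¼)
h(G) = √(-6 + G) (h(G) = √(G - 6) = √(-6 + G))
2065 - h(U(1)) = 2065 - √(-6 - ¼) = 2065 - √(-25/4) = 2065 - 5*I/2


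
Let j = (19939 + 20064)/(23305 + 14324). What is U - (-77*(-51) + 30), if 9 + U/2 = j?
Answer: -149495269/37629 ≈ -3972.9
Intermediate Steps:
j = 40003/37629 ≈ 1.0631
U = -597316/37629 (U = -18 + 2*(40003/37629) = -18 + 80006/37629 = -597316/37629 ≈ -15.874)
U - (-77*(-51) + 30) = -597316/37629 - (-77*(-51) + 30) = -597316/37629 - (3927 + 30) = -597316/37629 - 1*3957 = -597316/37629 - 3957 = -149495269/37629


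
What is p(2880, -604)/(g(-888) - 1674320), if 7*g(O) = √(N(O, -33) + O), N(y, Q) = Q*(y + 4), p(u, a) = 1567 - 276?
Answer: -26478952220/34341006407329 - 9037*√7071/68682012814658 ≈ -0.00077107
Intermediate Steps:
p(u, a) = 1291
N(y, Q) = Q*(4 + y)
g(O) = √(-132 - 32*O)/7 (g(O) = √(-33*(4 + O) + O)/7 = √((-132 - 33*O) + O)/7 = √(-132 - 32*O)/7)
p(2880, -604)/(g(-888) - 1674320) = 1291/(2*√(-33 - 8*(-888))/7 - 1674320) = 1291/(2*√(-33 + 7104)/7 - 1674320) = 1291/(2*√7071/7 - 1674320) = 1291/(-1674320 + 2*√7071/7)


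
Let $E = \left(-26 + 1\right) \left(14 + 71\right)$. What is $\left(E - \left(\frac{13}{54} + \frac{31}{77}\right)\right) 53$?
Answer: $- \frac{468436525}{4158} \approx -1.1266 \cdot 10^{5}$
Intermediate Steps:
$E = -2125$ ($E = \left(-25\right) 85 = -2125$)
$\left(E - \left(\frac{13}{54} + \frac{31}{77}\right)\right) 53 = \left(-2125 - \left(\frac{13}{54} + \frac{31}{77}\right)\right) 53 = \left(-2125 - \frac{2675}{4158}\right) 53 = \left(- \frac{8838425}{4158}\right) 53 = - \frac{468436525}{4158}$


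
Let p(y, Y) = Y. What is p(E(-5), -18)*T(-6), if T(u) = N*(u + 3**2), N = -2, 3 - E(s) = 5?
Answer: 108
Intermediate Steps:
E(s) = -2 (E(s) = 3 - 1*5 = 3 - 5 = -2)
T(u) = -18 - 2*u (T(u) = -2*(u + 3**2) = -2*(u + 9) = -2*(9 + u) = -18 - 2*u)
p(E(-5), -18)*T(-6) = -18*(-18 - 2*(-6)) = -18*(-18 + 12) = -18*(-6) = 108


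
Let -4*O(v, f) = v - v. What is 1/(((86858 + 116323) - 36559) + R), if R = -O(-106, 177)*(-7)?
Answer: 1/166622 ≈ 6.0016e-6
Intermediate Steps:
O(v, f) = 0 (O(v, f) = -(v - v)/4 = -1/4*0 = 0)
R = 0 (R = -0*(-7) = -1*0 = 0)
1/(((86858 + 116323) - 36559) + R) = 1/(((86858 + 116323) - 36559) + 0) = 1/((203181 - 36559) + 0) = 1/(166622 + 0) = 1/166622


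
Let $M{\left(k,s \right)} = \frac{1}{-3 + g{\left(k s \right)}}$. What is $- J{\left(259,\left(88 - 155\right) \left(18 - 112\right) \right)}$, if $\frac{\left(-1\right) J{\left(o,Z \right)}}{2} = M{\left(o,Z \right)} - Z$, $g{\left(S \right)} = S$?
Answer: $- \frac{20546330682}{1631179} \approx -12596.0$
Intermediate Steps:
$M{\left(k,s \right)} = \frac{1}{-3 + k s}$
$J{\left(o,Z \right)} = - \frac{2}{-3 + Z o} + 2 Z$ ($J{\left(o,Z \right)} = - 2 \left(\frac{1}{-3 + o Z} - Z\right) = - 2 \left(\frac{1}{-3 + Z o} - Z\right) = - \frac{2}{-3 + Z o} + 2 Z$)
$- J{\left(259,\left(88 - 155\right) \left(18 - 112\right) \right)} = - \frac{2 \left(-1 + \left(88 - 155\right) \left(18 - 112\right) \left(-3 + \left(88 - 155\right) \left(18 - 112\right) 259\right)\right)}{-3 + \left(88 - 155\right) \left(18 - 112\right) 259} = - \frac{2 \left(-1 + \left(-67\right) \left(-94\right) \left(-3 + \left(-67\right) \left(-94\right) 259\right)\right)}{-3 + \left(-67\right) \left(-94\right) 259} = - \frac{2 \left(-1 + 6298 \left(-3 + 6298 \cdot 259\right)\right)}{-3 + 6298 \cdot 259} = - \frac{2 \left(-1 + 6298 \left(-3 + 1631182\right)\right)}{-3 + 1631182} = - \frac{2 \left(-1 + 6298 \cdot 1631179\right)}{1631179} = - \frac{2 \left(-1 + 10273165342\right)}{1631179} = - \frac{2 \cdot 10273165341}{1631179} = \left(-1\right) \frac{20546330682}{1631179} = - \frac{20546330682}{1631179}$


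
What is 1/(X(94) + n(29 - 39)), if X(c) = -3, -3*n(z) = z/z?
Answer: -3/10 ≈ -0.30000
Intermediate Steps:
n(z) = -⅓ (n(z) = -z/(3*z) = -⅓*1 = -⅓)
1/(X(94) + n(29 - 39)) = 1/(-3 - ⅓) = 1/(-10/3) = -3/10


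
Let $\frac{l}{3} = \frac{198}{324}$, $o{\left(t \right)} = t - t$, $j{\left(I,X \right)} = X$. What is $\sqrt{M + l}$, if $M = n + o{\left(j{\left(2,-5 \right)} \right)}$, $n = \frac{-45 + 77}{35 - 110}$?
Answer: $\frac{\sqrt{1266}}{30} \approx 1.186$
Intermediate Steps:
$o{\left(t \right)} = 0$
$l = \frac{11}{6}$ ($l = 3 \cdot \frac{198}{324} = 3 \cdot 198 \cdot \frac{1}{324} = 3 \cdot \frac{11}{18} = \frac{11}{6} \approx 1.8333$)
$n = - \frac{32}{75}$ ($n = \frac{32}{-75} = 32 \left(- \frac{1}{75}\right) = - \frac{32}{75} \approx -0.42667$)
$M = - \frac{32}{75}$ ($M = - \frac{32}{75} + 0 = - \frac{32}{75} \approx -0.42667$)
$\sqrt{M + l} = \sqrt{- \frac{32}{75} + \frac{11}{6}} = \sqrt{\frac{211}{150}} = \frac{\sqrt{1266}}{30}$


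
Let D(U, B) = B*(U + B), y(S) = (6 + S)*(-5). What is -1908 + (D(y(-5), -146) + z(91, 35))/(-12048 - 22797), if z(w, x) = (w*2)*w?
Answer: -66522868/34845 ≈ -1909.1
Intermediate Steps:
y(S) = -30 - 5*S
z(w, x) = 2*w² (z(w, x) = (2*w)*w = 2*w²)
D(U, B) = B*(B + U)
-1908 + (D(y(-5), -146) + z(91, 35))/(-12048 - 22797) = -1908 + (-146*(-146 + (-30 - 5*(-5))) + 2*91²)/(-12048 - 22797) = -1908 + (-146*(-146 + (-30 + 25)) + 2*8281)/(-34845) = -1908 + (-146*(-146 - 5) + 16562)*(-1/34845) = -1908 + (-146*(-151) + 16562)*(-1/34845) = -1908 + (22046 + 16562)*(-1/34845) = -1908 + 38608*(-1/34845) = -1908 - 38608/34845 = -66522868/34845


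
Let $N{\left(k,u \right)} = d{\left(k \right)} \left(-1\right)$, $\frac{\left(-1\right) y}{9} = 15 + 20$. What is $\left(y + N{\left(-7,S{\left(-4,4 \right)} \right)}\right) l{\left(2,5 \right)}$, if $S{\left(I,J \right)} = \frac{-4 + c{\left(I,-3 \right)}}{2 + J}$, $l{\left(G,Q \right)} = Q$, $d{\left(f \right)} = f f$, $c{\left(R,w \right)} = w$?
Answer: $-1820$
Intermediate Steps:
$d{\left(f \right)} = f^{2}$
$S{\left(I,J \right)} = - \frac{7}{2 + J}$ ($S{\left(I,J \right)} = \frac{-4 - 3}{2 + J} = - \frac{7}{2 + J}$)
$y = -315$ ($y = - 9 \left(15 + 20\right) = \left(-9\right) 35 = -315$)
$N{\left(k,u \right)} = - k^{2}$ ($N{\left(k,u \right)} = k^{2} \left(-1\right) = - k^{2}$)
$\left(y + N{\left(-7,S{\left(-4,4 \right)} \right)}\right) l{\left(2,5 \right)} = \left(-315 - \left(-7\right)^{2}\right) 5 = \left(-315 - 49\right) 5 = \left(-364\right) 5 = -1820$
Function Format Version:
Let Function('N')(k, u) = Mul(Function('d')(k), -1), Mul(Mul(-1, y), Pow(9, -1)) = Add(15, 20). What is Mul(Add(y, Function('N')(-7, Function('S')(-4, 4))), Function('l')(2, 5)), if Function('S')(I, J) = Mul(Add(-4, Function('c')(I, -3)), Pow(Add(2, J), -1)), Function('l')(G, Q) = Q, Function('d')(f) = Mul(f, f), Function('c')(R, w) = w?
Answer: -1820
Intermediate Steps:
Function('d')(f) = Pow(f, 2)
Function('S')(I, J) = Mul(-7, Pow(Add(2, J), -1)) (Function('S')(I, J) = Mul(Add(-4, -3), Pow(Add(2, J), -1)) = Mul(-7, Pow(Add(2, J), -1)))
y = -315 (y = Mul(-9, Add(15, 20)) = Mul(-9, 35) = -315)
Function('N')(k, u) = Mul(-1, Pow(k, 2)) (Function('N')(k, u) = Mul(Pow(k, 2), -1) = Mul(-1, Pow(k, 2)))
Mul(Add(y, Function('N')(-7, Function('S')(-4, 4))), Function('l')(2, 5)) = Mul(Add(-315, Mul(-1, Pow(-7, 2))), 5) = Mul(Add(-315, Mul(-1, 49)), 5) = Mul(Add(-315, -49), 5) = Mul(-364, 5) = -1820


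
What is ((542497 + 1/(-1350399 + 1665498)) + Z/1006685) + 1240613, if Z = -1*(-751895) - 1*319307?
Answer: 565612322748247547/317205436815 ≈ 1.7831e+6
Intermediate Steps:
Z = 432588 (Z = 751895 - 319307 = 432588)
((542497 + 1/(-1350399 + 1665498)) + Z/1006685) + 1240613 = ((542497 + 1/(-1350399 + 1665498)) + 432588/1006685) + 1240613 = ((542497 + 1/315099) + 432588*(1/1006685)) + 1240613 = ((542497 + 1/315099) + 432588/1006685) + 1240613 = (170940262204/315099 + 432588/1006685) + 1240613 = 172083134164879952/317205436815 + 1240613 = 565612322748247547/317205436815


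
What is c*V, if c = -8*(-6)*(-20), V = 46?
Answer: -44160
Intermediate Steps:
c = -960 (c = 48*(-20) = -960)
c*V = -960*46 = -44160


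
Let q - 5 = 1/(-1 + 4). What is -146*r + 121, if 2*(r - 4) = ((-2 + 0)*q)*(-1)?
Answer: -3725/3 ≈ -1241.7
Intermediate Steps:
q = 16/3 (q = 5 + 1/(-1 + 4) = 5 + 1/3 = 5 + ⅓ = 16/3 ≈ 5.3333)
r = 28/3 (r = 4 + (((-2 + 0)*(16/3))*(-1))/2 = 4 + (-2*16/3*(-1))/2 = 4 + (-32/3*(-1))/2 = 4 + (½)*(32/3) = 4 + 16/3 = 28/3 ≈ 9.3333)
-146*r + 121 = -146*28/3 + 121 = -4088/3 + 121 = -3725/3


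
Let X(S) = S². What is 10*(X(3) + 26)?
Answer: 350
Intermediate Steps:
10*(X(3) + 26) = 10*(3² + 26) = 10*(9 + 26) = 10*35 = 350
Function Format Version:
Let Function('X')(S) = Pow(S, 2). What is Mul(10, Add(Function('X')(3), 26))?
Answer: 350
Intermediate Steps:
Mul(10, Add(Function('X')(3), 26)) = Mul(10, Add(Pow(3, 2), 26)) = Mul(10, Add(9, 26)) = Mul(10, 35) = 350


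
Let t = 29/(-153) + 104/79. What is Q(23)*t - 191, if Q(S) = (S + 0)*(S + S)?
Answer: 12102401/12087 ≈ 1001.3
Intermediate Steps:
t = 13621/12087 (t = 29*(-1/153) + 104*(1/79) = -29/153 + 104/79 = 13621/12087 ≈ 1.1269)
Q(S) = 2*S² (Q(S) = S*(2*S) = 2*S²)
Q(23)*t - 191 = (2*23²)*(13621/12087) - 191 = (2*529)*(13621/12087) - 191 = 1058*(13621/12087) - 191 = 14411018/12087 - 191 = 12102401/12087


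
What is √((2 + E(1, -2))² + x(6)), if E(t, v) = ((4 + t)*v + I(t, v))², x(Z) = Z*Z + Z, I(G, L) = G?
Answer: √6931 ≈ 83.253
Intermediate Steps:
x(Z) = Z + Z² (x(Z) = Z² + Z = Z + Z²)
E(t, v) = (t + v*(4 + t))² (E(t, v) = ((4 + t)*v + t)² = (v*(4 + t) + t)² = (t + v*(4 + t))²)
√((2 + E(1, -2))² + x(6)) = √((2 + (1 + 4*(-2) + 1*(-2))²)² + 6*(1 + 6)) = √((2 + (1 - 8 - 2)²)² + 6*7) = √((2 + (-9)²)² + 42) = √((2 + 81)² + 42) = √(83² + 42) = √(6889 + 42) = √6931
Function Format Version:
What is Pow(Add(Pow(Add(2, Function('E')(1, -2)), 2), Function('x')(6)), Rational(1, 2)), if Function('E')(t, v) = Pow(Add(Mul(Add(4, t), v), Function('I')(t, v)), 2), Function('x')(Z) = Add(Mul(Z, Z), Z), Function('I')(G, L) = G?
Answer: Pow(6931, Rational(1, 2)) ≈ 83.253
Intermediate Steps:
Function('x')(Z) = Add(Z, Pow(Z, 2)) (Function('x')(Z) = Add(Pow(Z, 2), Z) = Add(Z, Pow(Z, 2)))
Function('E')(t, v) = Pow(Add(t, Mul(v, Add(4, t))), 2) (Function('E')(t, v) = Pow(Add(Mul(Add(4, t), v), t), 2) = Pow(Add(Mul(v, Add(4, t)), t), 2) = Pow(Add(t, Mul(v, Add(4, t))), 2))
Pow(Add(Pow(Add(2, Function('E')(1, -2)), 2), Function('x')(6)), Rational(1, 2)) = Pow(Add(Pow(Add(2, Pow(Add(1, Mul(4, -2), Mul(1, -2)), 2)), 2), Mul(6, Add(1, 6))), Rational(1, 2)) = Pow(Add(Pow(Add(2, Pow(Add(1, -8, -2), 2)), 2), Mul(6, 7)), Rational(1, 2)) = Pow(Add(Pow(Add(2, Pow(-9, 2)), 2), 42), Rational(1, 2)) = Pow(Add(Pow(Add(2, 81), 2), 42), Rational(1, 2)) = Pow(Add(Pow(83, 2), 42), Rational(1, 2)) = Pow(Add(6889, 42), Rational(1, 2)) = Pow(6931, Rational(1, 2))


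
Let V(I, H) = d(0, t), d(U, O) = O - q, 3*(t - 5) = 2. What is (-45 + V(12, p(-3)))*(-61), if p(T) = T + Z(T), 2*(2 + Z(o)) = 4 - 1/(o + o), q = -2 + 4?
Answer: 7564/3 ≈ 2521.3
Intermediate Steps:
q = 2
Z(o) = -1/(4*o) (Z(o) = -2 + (4 - 1/(o + o))/2 = -2 + (4 - 1/(2*o))/2 = -2 + (2 - 1/(4*o)) = -1/(4*o))
t = 17/3 (t = 5 + (1/3)*2 = 5 + 2/3 = 17/3 ≈ 5.6667)
d(U, O) = -2 + O (d(U, O) = O - 1*2 = O - 2 = -2 + O)
p(T) = T - 1/(4*T)
V(I, H) = 11/3 (V(I, H) = -2 + 17/3 = 11/3)
(-45 + V(12, p(-3)))*(-61) = (-45 + 11/3)*(-61) = -124/3*(-61) = 7564/3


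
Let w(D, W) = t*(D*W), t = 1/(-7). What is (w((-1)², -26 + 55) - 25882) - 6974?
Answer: -230021/7 ≈ -32860.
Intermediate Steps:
t = -⅐ ≈ -0.14286
w(D, W) = -D*W/7
(w((-1)², -26 + 55) - 25882) - 6974 = (-⅐*(-1)²*(-26 + 55) - 25882) - 6974 = (-⅐*1*29 - 25882) - 6974 = (-29/7 - 25882) - 6974 = -181203/7 - 6974 = -230021/7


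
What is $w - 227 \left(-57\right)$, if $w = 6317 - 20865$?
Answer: $-1609$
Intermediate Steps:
$w = -14548$
$w - 227 \left(-57\right) = -14548 - 227 \left(-57\right) = -14548 - -12939 = -14548 + 12939 = -1609$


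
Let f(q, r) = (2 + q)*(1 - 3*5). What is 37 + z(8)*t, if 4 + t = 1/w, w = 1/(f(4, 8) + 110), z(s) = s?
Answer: 213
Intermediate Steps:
f(q, r) = -28 - 14*q (f(q, r) = (2 + q)*(1 - 15) = (2 + q)*(-14) = -28 - 14*q)
w = 1/26 (w = 1/((-28 - 14*4) + 110) = 1/((-28 - 56) + 110) = 1/(-84 + 110) = 1/26 ≈ 0.038462)
t = 22 (t = -4 + 1/(1/26) = -4 + 26 = 22)
37 + z(8)*t = 37 + 8*22 = 37 + 176 = 213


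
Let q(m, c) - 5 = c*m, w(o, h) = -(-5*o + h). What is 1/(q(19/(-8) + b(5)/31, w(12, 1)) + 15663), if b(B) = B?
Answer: 248/3853273 ≈ 6.4361e-5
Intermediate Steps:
w(o, h) = -h + 5*o (w(o, h) = -(h - 5*o) = -h + 5*o)
q(m, c) = 5 + c*m
1/(q(19/(-8) + b(5)/31, w(12, 1)) + 15663) = 1/((5 + (-1*1 + 5*12)*(19/(-8) + 5/31)) + 15663) = 1/((5 + (-1 + 60)*(19*(-⅛) + 5*(1/31))) + 15663) = 1/((5 + 59*(-19/8 + 5/31)) + 15663) = 1/((5 + 59*(-549/248)) + 15663) = 1/((5 - 32391/248) + 15663) = 1/(-31151/248 + 15663) = 1/(3853273/248) = 248/3853273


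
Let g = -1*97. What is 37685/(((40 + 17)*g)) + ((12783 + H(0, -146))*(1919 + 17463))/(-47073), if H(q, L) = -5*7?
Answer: -455962954783/86755539 ≈ -5255.7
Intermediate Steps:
H(q, L) = -35
g = -97
37685/(((40 + 17)*g)) + ((12783 + H(0, -146))*(1919 + 17463))/(-47073) = 37685/(((40 + 17)*(-97))) + ((12783 - 35)*(1919 + 17463))/(-47073) = 37685/((57*(-97))) + (12748*19382)*(-1/47073) = 37685/(-5529) + 247081736*(-1/47073) = 37685*(-1/5529) - 247081736/47073 = -37685/5529 - 247081736/47073 = -455962954783/86755539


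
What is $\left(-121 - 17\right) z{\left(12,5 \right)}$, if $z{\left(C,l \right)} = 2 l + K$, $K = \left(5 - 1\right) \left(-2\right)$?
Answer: $-276$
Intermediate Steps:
$K = -8$ ($K = 4 \left(-2\right) = -8$)
$z{\left(C,l \right)} = -8 + 2 l$ ($z{\left(C,l \right)} = 2 l - 8 = -8 + 2 l$)
$\left(-121 - 17\right) z{\left(12,5 \right)} = \left(-121 - 17\right) \left(-8 + 2 \cdot 5\right) = - 138 \left(-8 + 10\right) = \left(-138\right) 2 = -276$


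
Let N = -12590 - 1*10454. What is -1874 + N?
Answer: -24918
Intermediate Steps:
N = -23044 (N = -12590 - 10454 = -23044)
-1874 + N = -1874 - 23044 = -24918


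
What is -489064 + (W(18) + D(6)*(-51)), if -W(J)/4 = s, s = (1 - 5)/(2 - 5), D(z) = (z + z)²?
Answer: -1489240/3 ≈ -4.9641e+5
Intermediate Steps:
D(z) = 4*z² (D(z) = (2*z)² = 4*z²)
s = 4/3 (s = -4/(-3) = -4*(-⅓) = 4/3 ≈ 1.3333)
W(J) = -16/3 (W(J) = -4*4/3 = -16/3)
-489064 + (W(18) + D(6)*(-51)) = -489064 + (-16/3 + (4*6²)*(-51)) = -489064 + (-16/3 + (4*36)*(-51)) = -489064 + (-16/3 + 144*(-51)) = -489064 + (-16/3 - 7344) = -489064 - 22048/3 = -1489240/3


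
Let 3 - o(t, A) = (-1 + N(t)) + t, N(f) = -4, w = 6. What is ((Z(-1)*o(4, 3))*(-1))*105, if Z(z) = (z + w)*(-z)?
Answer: -2100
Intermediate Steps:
o(t, A) = 8 - t (o(t, A) = 3 - ((-1 - 4) + t) = 3 - (-5 + t) = 3 + (5 - t) = 8 - t)
Z(z) = -z*(6 + z) (Z(z) = (z + 6)*(-z) = (6 + z)*(-z) = -z*(6 + z))
((Z(-1)*o(4, 3))*(-1))*105 = (((-1*(-1)*(6 - 1))*(8 - 1*4))*(-1))*105 = (((-1*(-1)*5)*(8 - 4))*(-1))*105 = ((5*4)*(-1))*105 = (20*(-1))*105 = -20*105 = -2100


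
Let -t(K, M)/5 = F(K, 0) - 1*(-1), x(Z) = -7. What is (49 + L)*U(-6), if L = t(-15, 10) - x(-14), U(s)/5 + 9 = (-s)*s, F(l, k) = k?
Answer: -11475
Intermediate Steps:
U(s) = -45 - 5*s² (U(s) = -45 + 5*((-s)*s) = -45 + 5*(-s²) = -45 - 5*s²)
t(K, M) = -5 (t(K, M) = -5*(0 - 1*(-1)) = -5*(0 + 1) = -5*1 = -5)
L = 2 (L = -5 - 1*(-7) = -5 + 7 = 2)
(49 + L)*U(-6) = (49 + 2)*(-45 - 5*(-6)²) = 51*(-45 - 5*36) = 51*(-45 - 180) = 51*(-225) = -11475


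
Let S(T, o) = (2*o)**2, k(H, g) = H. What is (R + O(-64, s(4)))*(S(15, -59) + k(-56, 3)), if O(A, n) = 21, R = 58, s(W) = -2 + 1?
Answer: 1095572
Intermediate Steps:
s(W) = -1
S(T, o) = 4*o**2
(R + O(-64, s(4)))*(S(15, -59) + k(-56, 3)) = (58 + 21)*(4*(-59)**2 - 56) = 79*(4*3481 - 56) = 79*(13924 - 56) = 79*13868 = 1095572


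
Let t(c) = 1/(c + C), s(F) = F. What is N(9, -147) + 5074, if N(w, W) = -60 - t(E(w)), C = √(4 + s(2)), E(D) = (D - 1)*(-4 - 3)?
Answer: 7846938/1565 + √6/3130 ≈ 5014.0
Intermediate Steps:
E(D) = 7 - 7*D (E(D) = (-1 + D)*(-7) = 7 - 7*D)
C = √6 (C = √(4 + 2) = √6 ≈ 2.4495)
t(c) = 1/(c + √6)
N(w, W) = -60 - 1/(7 + √6 - 7*w) (N(w, W) = -60 - 1/((7 - 7*w) + √6) = -60 - 1/(7 + √6 - 7*w))
N(9, -147) + 5074 = (-421 - 60*√6 + 420*9)/(7 + √6 - 7*9) + 5074 = (-421 - 60*√6 + 3780)/(7 + √6 - 63) + 5074 = (3359 - 60*√6)/(-56 + √6) + 5074 = 5074 + (3359 - 60*√6)/(-56 + √6)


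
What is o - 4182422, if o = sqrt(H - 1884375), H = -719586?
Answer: -4182422 + 3*I*sqrt(289329) ≈ -4.1824e+6 + 1613.7*I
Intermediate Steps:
o = 3*I*sqrt(289329) (o = sqrt(-719586 - 1884375) = sqrt(-2603961) = 3*I*sqrt(289329) ≈ 1613.7*I)
o - 4182422 = 3*I*sqrt(289329) - 4182422 = -4182422 + 3*I*sqrt(289329)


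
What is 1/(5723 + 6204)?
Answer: 1/11927 ≈ 8.3843e-5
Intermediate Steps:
1/(5723 + 6204) = 1/11927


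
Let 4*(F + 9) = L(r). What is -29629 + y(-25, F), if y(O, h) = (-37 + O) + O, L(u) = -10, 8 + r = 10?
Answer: -29716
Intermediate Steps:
r = 2 (r = -8 + 10 = 2)
F = -23/2 (F = -9 + (¼)*(-10) = -9 - 5/2 = -23/2 ≈ -11.500)
y(O, h) = -37 + 2*O
-29629 + y(-25, F) = -29629 + (-37 + 2*(-25)) = -29629 + (-37 - 50) = -29629 - 87 = -29716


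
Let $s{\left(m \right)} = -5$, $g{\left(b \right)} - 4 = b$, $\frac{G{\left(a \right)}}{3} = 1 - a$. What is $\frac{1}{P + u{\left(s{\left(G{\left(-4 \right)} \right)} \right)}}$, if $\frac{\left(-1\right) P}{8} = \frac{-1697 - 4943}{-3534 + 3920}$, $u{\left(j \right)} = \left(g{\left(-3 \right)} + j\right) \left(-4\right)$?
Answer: $\frac{193}{29648} \approx 0.0065097$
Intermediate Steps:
$G{\left(a \right)} = 3 - 3 a$ ($G{\left(a \right)} = 3 \left(1 - a\right) = 3 - 3 a$)
$g{\left(b \right)} = 4 + b$
$u{\left(j \right)} = -4 - 4 j$ ($u{\left(j \right)} = \left(\left(4 - 3\right) + j\right) \left(-4\right) = \left(1 + j\right) \left(-4\right) = -4 - 4 j$)
$P = \frac{26560}{193}$ ($P = - 8 \frac{-1697 - 4943}{-3534 + 3920} = - 8 \left(- \frac{6640}{386}\right) = - 8 \left(\left(-6640\right) \frac{1}{386}\right) = \left(-8\right) \left(- \frac{3320}{193}\right) = \frac{26560}{193} \approx 137.62$)
$\frac{1}{P + u{\left(s{\left(G{\left(-4 \right)} \right)} \right)}} = \frac{1}{\frac{26560}{193} - -16} = \frac{1}{\frac{26560}{193} + \left(-4 + 20\right)} = \frac{1}{\frac{26560}{193} + 16} = \frac{1}{\frac{29648}{193}} = \frac{193}{29648}$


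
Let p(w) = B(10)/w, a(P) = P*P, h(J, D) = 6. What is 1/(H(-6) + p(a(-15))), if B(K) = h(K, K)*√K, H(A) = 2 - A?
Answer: 1125/8999 - 15*√10/35996 ≈ 0.12370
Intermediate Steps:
B(K) = 6*√K
a(P) = P²
p(w) = 6*√10/w (p(w) = (6*√10)/w = 6*√10/w)
1/(H(-6) + p(a(-15))) = 1/((2 - 1*(-6)) + 6*√10/((-15)²)) = 1/((2 + 6) + 6*√10/225) = 1/(8 + 6*√10*(1/225)) = 1/(8 + 2*√10/75)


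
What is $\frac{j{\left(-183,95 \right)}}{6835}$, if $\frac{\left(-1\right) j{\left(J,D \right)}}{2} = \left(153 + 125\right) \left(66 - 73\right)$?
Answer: $\frac{3892}{6835} \approx 0.56942$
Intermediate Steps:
$j{\left(J,D \right)} = 3892$ ($j{\left(J,D \right)} = - 2 \left(153 + 125\right) \left(66 - 73\right) = - 2 \cdot 278 \left(-7\right) = \left(-2\right) \left(-1946\right) = 3892$)
$\frac{j{\left(-183,95 \right)}}{6835} = \frac{3892}{6835}$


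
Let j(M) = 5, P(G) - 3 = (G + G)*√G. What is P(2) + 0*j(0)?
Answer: 3 + 4*√2 ≈ 8.6569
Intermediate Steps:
P(G) = 3 + 2*G^(3/2) (P(G) = 3 + (G + G)*√G = 3 + (2*G)*√G = 3 + 2*G^(3/2))
P(2) + 0*j(0) = (3 + 2*2^(3/2)) + 0*5 = (3 + 2*(2*√2)) + 0 = (3 + 4*√2) + 0 = 3 + 4*√2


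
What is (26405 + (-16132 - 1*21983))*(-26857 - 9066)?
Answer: 420658330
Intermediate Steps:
(26405 + (-16132 - 1*21983))*(-26857 - 9066) = (26405 + (-16132 - 21983))*(-35923) = (26405 - 38115)*(-35923) = -11710*(-35923) = 420658330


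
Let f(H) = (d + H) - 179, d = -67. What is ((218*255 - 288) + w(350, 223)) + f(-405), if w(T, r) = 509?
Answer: 55160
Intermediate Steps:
f(H) = -246 + H (f(H) = (-67 + H) - 179 = -246 + H)
((218*255 - 288) + w(350, 223)) + f(-405) = ((218*255 - 288) + 509) + (-246 - 405) = ((55590 - 288) + 509) - 651 = (55302 + 509) - 651 = 55811 - 651 = 55160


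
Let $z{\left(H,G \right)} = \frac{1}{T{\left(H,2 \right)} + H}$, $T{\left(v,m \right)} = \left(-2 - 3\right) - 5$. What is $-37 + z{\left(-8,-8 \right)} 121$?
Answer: $- \frac{787}{18} \approx -43.722$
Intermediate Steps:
$T{\left(v,m \right)} = -10$ ($T{\left(v,m \right)} = -5 - 5 = -10$)
$z{\left(H,G \right)} = \frac{1}{-10 + H}$
$-37 + z{\left(-8,-8 \right)} 121 = -37 + \frac{1}{-10 - 8} \cdot 121 = -37 + \frac{1}{-18} \cdot 121 = -37 - \frac{121}{18} = - \frac{787}{18}$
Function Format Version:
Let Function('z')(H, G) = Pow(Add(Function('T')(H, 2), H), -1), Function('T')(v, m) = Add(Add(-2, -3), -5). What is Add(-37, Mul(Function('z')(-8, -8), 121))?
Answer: Rational(-787, 18) ≈ -43.722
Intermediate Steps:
Function('T')(v, m) = -10 (Function('T')(v, m) = Add(-5, -5) = -10)
Function('z')(H, G) = Pow(Add(-10, H), -1)
Add(-37, Mul(Function('z')(-8, -8), 121)) = Add(-37, Mul(Pow(Add(-10, -8), -1), 121)) = Add(-37, Mul(Pow(-18, -1), 121)) = Add(-37, Mul(Rational(-1, 18), 121)) = Add(-37, Rational(-121, 18)) = Rational(-787, 18)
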